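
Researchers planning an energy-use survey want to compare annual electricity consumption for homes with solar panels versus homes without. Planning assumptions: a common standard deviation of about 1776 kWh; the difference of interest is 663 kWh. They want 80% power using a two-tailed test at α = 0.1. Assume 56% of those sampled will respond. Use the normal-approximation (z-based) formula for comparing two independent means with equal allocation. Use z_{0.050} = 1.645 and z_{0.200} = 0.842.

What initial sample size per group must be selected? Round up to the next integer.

n = 159 per group

n = (z_{α/2} + z_β)² · (σ₁² + σ₂²) / δ²
  = (1.645 + 0.842)² · (2·1776² = 6308352) / 663²
  = 6.1852 · 6308352 / 439569
  = 88.76
Adjust for 56% response: 88.76 / 0.56 = 158.51.
Round up → n = 159 per group.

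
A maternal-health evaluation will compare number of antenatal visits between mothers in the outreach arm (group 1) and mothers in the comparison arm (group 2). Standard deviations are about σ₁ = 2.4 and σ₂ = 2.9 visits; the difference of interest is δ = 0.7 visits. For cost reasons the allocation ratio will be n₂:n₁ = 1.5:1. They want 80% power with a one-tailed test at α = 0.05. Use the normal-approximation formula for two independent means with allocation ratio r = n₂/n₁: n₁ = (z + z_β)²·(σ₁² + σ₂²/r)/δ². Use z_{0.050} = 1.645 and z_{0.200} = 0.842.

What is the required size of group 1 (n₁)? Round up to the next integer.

n₁ = 144

n₁ = (z_α + z_β)² · (σ₁² + σ₂²/r) / δ²
   = (1.645 + 0.842)² · (2.4² + 2.9²/1.5) / 0.7²
   = 6.1852 · (5.76 + 5.6067) / 0.49
   = 6.1852 · 11.3667 / 0.49
   = 143.48
Round up → n₁ = 144; n₂ = r·n₁ = 1.5 × 144 = 216.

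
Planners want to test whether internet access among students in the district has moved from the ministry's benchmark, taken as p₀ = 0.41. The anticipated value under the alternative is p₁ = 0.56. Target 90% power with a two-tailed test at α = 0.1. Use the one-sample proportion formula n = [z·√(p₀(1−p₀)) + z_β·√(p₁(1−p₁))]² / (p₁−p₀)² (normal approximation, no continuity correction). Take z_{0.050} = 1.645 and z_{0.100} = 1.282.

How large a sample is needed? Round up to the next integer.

n = 93

n = [z_{α/2}·√(p₀q₀) + z_β·√(p₁q₁)]² / (p₁ − p₀)²
  = [1.645·√(0.41·0.59) + 1.282·√(0.56·0.44)]² / (0.15)²
  = [1.645·0.4918 + 1.282·0.4964]² / 0.0225
  = [1.4454]² / 0.0225
  = 92.86
Round up → n = 93.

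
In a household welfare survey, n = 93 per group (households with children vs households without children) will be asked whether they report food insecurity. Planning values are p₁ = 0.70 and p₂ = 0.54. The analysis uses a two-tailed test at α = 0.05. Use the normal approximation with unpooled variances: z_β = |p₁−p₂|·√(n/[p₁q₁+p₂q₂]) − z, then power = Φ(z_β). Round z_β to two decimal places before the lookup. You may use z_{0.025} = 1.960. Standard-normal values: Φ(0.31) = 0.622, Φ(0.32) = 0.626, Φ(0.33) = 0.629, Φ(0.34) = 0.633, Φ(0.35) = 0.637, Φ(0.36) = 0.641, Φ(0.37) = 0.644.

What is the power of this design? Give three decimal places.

z_β = |p₁−p₂|·√(n/[p₁q₁+p₂q₂]) − z_{α/2}
    = 0.16 · √(93/0.4584) − 1.960
    = 0.16 · 14.2436 − 1.960
    = 2.2790 − 1.960 = 0.3190 → 0.32
Power = Φ(0.32) = 0.626.

Power ≈ 0.626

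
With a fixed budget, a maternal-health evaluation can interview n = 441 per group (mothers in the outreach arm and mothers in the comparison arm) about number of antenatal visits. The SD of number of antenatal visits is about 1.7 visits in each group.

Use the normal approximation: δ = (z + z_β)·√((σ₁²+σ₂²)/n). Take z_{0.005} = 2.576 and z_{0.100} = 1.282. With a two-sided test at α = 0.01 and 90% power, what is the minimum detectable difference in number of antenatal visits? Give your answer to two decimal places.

δ = (z_{α/2} + z_β) · √((σ₁²+σ₂²)/n)
  = (2.576 + 1.282) · √(5.78/441)
  = 3.858 · √0.01311
  = 3.858 · 0.1145
  = 0.4417

Minimum detectable difference ≈ 0.44 visits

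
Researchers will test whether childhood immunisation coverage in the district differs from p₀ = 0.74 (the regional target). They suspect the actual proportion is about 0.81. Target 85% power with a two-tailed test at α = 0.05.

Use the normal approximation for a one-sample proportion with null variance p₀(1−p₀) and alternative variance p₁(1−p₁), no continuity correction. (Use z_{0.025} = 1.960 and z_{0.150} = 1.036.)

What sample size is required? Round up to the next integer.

n = [z_{α/2}·√(p₀q₀) + z_β·√(p₁q₁)]² / (p₁ − p₀)²
  = [1.960·√(0.74·0.26) + 1.036·√(0.81·0.19)]² / (0.07)²
  = [1.960·0.4386 + 1.036·0.3923]² / 0.0049
  = [1.2661]² / 0.0049
  = 327.17
Round up → n = 328.

n = 328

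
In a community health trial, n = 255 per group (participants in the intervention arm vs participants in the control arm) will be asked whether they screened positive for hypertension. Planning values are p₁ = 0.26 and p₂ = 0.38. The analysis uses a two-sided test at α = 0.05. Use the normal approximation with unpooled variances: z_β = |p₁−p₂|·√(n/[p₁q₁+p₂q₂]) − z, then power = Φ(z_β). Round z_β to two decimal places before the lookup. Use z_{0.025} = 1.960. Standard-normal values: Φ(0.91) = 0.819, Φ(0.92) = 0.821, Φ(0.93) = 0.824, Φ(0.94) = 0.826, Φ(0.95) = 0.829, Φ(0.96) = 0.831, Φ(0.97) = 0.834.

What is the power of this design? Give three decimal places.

z_β = |p₁−p₂|·√(n/[p₁q₁+p₂q₂]) − z_{α/2}
    = 0.12 · √(255/0.4280) − 1.960
    = 0.12 · 24.4089 − 1.960
    = 2.9291 − 1.960 = 0.9691 → 0.97
Power = Φ(0.97) = 0.834.

Power ≈ 0.834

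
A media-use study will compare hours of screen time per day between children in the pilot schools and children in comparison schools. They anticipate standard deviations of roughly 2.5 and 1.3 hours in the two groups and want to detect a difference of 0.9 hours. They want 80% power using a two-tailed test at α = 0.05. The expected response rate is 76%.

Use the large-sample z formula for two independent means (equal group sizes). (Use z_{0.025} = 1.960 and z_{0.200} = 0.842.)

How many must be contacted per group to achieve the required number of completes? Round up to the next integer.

n = (z_{α/2} + z_β)² · (σ₁² + σ₂²) / δ²
  = (1.960 + 0.842)² · (2.5² + 1.3² = 7.94) / 0.9²
  = 7.8512 · 7.94 / 0.81
  = 76.96
Adjust for 76% response: 76.96 / 0.76 = 101.26.
Round up → n = 102 per group.

n = 102 per group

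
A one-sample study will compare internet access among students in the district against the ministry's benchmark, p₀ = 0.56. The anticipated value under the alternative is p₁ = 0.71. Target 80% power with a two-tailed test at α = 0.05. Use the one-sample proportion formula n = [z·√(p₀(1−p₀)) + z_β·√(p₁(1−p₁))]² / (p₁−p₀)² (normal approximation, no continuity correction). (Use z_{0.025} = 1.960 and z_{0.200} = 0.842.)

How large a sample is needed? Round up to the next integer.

n = [z_{α/2}·√(p₀q₀) + z_β·√(p₁q₁)]² / (p₁ − p₀)²
  = [1.960·√(0.56·0.44) + 0.842·√(0.71·0.29)]² / (0.15)²
  = [1.960·0.4964 + 0.842·0.4538]² / 0.0225
  = [1.3550]² / 0.0225
  = 81.60
Round up → n = 82.

n = 82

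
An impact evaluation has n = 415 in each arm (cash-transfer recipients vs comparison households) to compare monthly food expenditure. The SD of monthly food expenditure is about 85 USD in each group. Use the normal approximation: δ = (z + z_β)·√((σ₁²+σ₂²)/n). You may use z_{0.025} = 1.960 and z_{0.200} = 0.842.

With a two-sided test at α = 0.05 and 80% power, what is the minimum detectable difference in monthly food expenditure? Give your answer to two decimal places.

Minimum detectable difference ≈ 16.53 USD

δ = (z_{α/2} + z_β) · √((σ₁²+σ₂²)/n)
  = (1.960 + 0.842) · √(14450/415)
  = 2.802 · √34.8193
  = 2.802 · 5.9008
  = 16.5340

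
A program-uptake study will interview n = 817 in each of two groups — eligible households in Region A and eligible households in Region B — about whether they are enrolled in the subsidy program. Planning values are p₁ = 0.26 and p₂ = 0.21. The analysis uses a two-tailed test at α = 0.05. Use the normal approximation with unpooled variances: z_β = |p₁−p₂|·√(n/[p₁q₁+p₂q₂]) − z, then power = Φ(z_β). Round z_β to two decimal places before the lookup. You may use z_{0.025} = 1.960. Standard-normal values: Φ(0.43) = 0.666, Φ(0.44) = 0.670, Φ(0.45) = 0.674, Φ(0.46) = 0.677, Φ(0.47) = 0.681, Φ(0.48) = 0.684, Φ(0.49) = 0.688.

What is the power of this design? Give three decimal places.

z_β = |p₁−p₂|·√(n/[p₁q₁+p₂q₂]) − z_{α/2}
    = 0.05 · √(817/0.3583) − 1.960
    = 0.05 · 47.7516 − 1.960
    = 2.3876 − 1.960 = 0.4276 → 0.43
Power = Φ(0.43) = 0.666.

Power ≈ 0.666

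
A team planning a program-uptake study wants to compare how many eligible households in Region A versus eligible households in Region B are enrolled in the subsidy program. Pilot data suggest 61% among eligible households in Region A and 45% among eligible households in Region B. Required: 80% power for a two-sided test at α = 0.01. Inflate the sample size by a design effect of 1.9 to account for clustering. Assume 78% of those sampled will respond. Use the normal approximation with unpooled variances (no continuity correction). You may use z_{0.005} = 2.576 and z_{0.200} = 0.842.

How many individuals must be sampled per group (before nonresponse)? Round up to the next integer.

n = (z_{α/2} + z_β)² · [p₁(1−p₁) + p₂(1−p₂)] / (p₁ − p₂)²
  = (2.576 + 0.842)² · (0.61·0.39 + 0.45·0.55) / (0.16)²
  = (3.418)² · (0.2379 + 0.2475) / 0.0256
  = 11.6827 · 0.4854 / 0.0256
  = 221.52
Design effect: 1.9 × 221.52 = 420.88.
Adjust for 78% response: 420.88 / 0.78 = 539.59.
Round up → n = 540 per group.

n = 540 per group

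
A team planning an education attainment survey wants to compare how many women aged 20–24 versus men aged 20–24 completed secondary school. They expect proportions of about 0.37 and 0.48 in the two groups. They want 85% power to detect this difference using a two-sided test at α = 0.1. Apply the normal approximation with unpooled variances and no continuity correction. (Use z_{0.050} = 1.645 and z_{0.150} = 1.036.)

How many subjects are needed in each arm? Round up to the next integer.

n = (z_{α/2} + z_β)² · [p₁(1−p₁) + p₂(1−p₂)] / (p₁ − p₂)²
  = (1.645 + 1.036)² · (0.37·0.63 + 0.48·0.52) / (-0.11)²
  = (2.681)² · (0.2331 + 0.2496) / 0.0121
  = 7.1878 · 0.4827 / 0.0121
  = 286.74
Round up → n = 287 per group.

n = 287 per group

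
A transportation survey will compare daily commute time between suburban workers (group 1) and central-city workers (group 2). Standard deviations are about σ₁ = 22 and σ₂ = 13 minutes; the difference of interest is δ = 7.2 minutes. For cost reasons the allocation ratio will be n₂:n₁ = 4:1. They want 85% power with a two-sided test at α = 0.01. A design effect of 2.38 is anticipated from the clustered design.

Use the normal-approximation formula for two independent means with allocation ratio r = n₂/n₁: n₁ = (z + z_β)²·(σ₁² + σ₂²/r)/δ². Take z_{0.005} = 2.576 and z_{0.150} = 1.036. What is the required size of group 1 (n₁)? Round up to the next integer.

n₁ = 316

n₁ = (z_{α/2} + z_β)² · (σ₁² + σ₂²/r) / δ²
   = (2.576 + 1.036)² · (22² + 13²/4) / 7.2²
   = 13.0465 · (484 + 42.25) / 51.84
   = 13.0465 · 526.25 / 51.84
   = 132.44
Design effect: 2.38 × 132.44 = 315.21.
Round up → n₁ = 316; n₂ = r·n₁ = 4 × 316 = 1264.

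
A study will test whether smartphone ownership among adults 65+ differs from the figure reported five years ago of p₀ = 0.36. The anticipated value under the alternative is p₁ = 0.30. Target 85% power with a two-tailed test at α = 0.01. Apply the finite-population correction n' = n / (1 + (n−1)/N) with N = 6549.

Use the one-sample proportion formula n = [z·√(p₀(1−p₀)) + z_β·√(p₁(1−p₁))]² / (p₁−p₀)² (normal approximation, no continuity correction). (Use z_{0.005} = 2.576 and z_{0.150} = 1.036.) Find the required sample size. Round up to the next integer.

n = 724

n = [z_{α/2}·√(p₀q₀) + z_β·√(p₁q₁)]² / (p₁ − p₀)²
  = [2.576·√(0.36·0.64) + 1.036·√(0.30·0.70)]² / (-0.06)²
  = [2.576·0.4800 + 1.036·0.4583]² / 0.0036
  = [1.7112]² / 0.0036
  = 813.42
Finite-population correction (N = 6549): 813.42 / (1 + (813.42 − 1)/6549) = 723.65.
Round up → n = 724.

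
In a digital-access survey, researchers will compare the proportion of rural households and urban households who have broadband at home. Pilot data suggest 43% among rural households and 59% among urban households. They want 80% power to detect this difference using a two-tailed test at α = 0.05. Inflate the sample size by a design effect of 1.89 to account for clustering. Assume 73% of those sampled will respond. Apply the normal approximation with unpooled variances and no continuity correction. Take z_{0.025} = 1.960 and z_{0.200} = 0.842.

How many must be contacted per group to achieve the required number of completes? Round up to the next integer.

n = 387 per group

n = (z_{α/2} + z_β)² · [p₁(1−p₁) + p₂(1−p₂)] / (p₁ − p₂)²
  = (1.960 + 0.842)² · (0.43·0.57 + 0.59·0.41) / (-0.16)²
  = (2.802)² · (0.2451 + 0.2419) / 0.0256
  = 7.8512 · 0.4870 / 0.0256
  = 149.36
Design effect: 1.89 × 149.36 = 282.28.
Adjust for 73% response: 282.28 / 0.73 = 386.69.
Round up → n = 387 per group.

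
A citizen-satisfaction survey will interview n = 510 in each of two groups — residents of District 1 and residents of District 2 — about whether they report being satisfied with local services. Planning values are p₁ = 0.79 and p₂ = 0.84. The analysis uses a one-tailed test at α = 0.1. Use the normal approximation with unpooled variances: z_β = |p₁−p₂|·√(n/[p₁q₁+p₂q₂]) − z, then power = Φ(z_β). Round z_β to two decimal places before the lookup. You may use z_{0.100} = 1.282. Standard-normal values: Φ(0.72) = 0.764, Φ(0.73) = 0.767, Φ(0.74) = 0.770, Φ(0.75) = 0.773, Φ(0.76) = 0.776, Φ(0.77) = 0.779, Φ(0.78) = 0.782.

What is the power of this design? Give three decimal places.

Power ≈ 0.782

z_β = |p₁−p₂|·√(n/[p₁q₁+p₂q₂]) − z_α
    = 0.05 · √(510/0.3003) − 1.282
    = 0.05 · 41.2105 − 1.282
    = 2.0605 − 1.282 = 0.7785 → 0.78
Power = Φ(0.78) = 0.782.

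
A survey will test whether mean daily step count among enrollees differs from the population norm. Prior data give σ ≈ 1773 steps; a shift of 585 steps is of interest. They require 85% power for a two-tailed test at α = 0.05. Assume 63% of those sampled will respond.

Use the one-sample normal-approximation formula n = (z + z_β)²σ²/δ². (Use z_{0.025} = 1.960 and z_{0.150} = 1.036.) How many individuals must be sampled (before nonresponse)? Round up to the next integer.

n = 131

n = (z_{α/2} + z_β)² · σ² / δ²
  = (1.960 + 1.036)² · 1773² / 585²
  = 8.9760 · 3143529 / 342225
  = 82.45
Adjust for 63% response: 82.45 / 0.63 = 130.87.
Round up → n = 131.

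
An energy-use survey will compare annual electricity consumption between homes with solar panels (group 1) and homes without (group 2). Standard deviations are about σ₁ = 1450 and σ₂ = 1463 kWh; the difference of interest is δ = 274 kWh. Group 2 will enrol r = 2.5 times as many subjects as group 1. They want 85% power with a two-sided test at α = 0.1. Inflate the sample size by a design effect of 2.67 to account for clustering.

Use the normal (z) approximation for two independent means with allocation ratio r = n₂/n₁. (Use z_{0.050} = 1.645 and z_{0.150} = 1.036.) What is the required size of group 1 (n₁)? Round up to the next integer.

n₁ = 757

n₁ = (z_{α/2} + z_β)² · (σ₁² + σ₂²/r) / δ²
   = (1.645 + 1.036)² · (1450² + 1463²/2.5) / 274²
   = 7.1878 · (2102500 + 856147.6) / 75076
   = 7.1878 · 2958647.6 / 75076
   = 283.26
Design effect: 2.67 × 283.26 = 756.31.
Round up → n₁ = 757; n₂ = r·n₁ = 2.5 × 757 = 1893.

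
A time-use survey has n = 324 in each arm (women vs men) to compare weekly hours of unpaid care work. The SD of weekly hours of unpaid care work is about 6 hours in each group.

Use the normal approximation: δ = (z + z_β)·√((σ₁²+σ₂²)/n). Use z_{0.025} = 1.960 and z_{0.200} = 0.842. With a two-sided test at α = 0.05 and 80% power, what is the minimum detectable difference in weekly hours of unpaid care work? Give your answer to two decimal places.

δ = (z_{α/2} + z_β) · √((σ₁²+σ₂²)/n)
  = (1.960 + 0.842) · √(72/324)
  = 2.802 · √0.22222
  = 2.802 · 0.4714
  = 1.3209

Minimum detectable difference ≈ 1.32 hours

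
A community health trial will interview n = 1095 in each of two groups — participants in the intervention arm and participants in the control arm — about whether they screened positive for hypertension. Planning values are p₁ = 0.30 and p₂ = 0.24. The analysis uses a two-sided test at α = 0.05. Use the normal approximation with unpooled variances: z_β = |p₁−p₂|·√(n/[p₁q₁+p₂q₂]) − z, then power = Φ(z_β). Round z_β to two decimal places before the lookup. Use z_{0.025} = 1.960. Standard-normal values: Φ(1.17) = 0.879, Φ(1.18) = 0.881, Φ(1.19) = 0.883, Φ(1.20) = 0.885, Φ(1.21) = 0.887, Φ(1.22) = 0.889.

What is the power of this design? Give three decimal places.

Power ≈ 0.887

z_β = |p₁−p₂|·√(n/[p₁q₁+p₂q₂]) − z_{α/2}
    = 0.06 · √(1095/0.3924) − 1.960
    = 0.06 · 52.8254 − 1.960
    = 3.1695 − 1.960 = 1.2095 → 1.21
Power = Φ(1.21) = 0.887.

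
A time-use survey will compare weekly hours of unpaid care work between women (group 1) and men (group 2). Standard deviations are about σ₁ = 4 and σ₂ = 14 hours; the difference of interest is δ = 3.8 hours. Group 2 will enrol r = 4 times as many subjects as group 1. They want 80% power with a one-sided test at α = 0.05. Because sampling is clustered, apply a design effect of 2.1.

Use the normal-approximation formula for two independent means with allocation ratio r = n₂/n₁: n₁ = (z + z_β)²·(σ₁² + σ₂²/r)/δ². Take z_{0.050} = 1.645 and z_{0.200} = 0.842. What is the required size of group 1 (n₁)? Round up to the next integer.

n₁ = 59

n₁ = (z_α + z_β)² · (σ₁² + σ₂²/r) / δ²
   = (1.645 + 0.842)² · (4² + 14²/4) / 3.8²
   = 6.1852 · (16 + 49) / 14.44
   = 6.1852 · 65 / 14.44
   = 27.84
Design effect: 2.1 × 27.84 = 58.47.
Round up → n₁ = 59; n₂ = r·n₁ = 4 × 59 = 236.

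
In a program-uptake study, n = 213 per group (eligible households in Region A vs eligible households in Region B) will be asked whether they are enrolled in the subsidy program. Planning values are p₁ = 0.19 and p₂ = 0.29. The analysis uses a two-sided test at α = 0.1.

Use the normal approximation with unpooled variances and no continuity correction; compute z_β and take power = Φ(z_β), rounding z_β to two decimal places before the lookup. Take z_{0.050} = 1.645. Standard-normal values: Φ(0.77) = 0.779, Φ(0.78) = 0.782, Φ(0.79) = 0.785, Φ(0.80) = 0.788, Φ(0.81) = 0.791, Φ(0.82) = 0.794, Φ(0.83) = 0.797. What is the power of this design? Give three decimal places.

Power ≈ 0.785

z_β = |p₁−p₂|·√(n/[p₁q₁+p₂q₂]) − z_{α/2}
    = 0.10 · √(213/0.3598) − 1.645
    = 0.10 · 24.3310 − 1.645
    = 2.4331 − 1.645 = 0.7881 → 0.79
Power = Φ(0.79) = 0.785.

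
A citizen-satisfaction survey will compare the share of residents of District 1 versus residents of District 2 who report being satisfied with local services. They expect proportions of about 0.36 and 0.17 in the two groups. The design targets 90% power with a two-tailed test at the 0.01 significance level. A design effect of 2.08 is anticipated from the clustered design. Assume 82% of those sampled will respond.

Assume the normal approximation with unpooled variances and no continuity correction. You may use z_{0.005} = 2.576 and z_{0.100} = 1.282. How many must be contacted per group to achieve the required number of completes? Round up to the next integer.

n = 389 per group

n = (z_{α/2} + z_β)² · [p₁(1−p₁) + p₂(1−p₂)] / (p₁ − p₂)²
  = (2.576 + 1.282)² · (0.36·0.64 + 0.17·0.83) / (0.19)²
  = (3.858)² · (0.2304 + 0.1411) / 0.0361
  = 14.8842 · 0.3715 / 0.0361
  = 153.17
Design effect: 2.08 × 153.17 = 318.60.
Adjust for 82% response: 318.60 / 0.82 = 388.53.
Round up → n = 389 per group.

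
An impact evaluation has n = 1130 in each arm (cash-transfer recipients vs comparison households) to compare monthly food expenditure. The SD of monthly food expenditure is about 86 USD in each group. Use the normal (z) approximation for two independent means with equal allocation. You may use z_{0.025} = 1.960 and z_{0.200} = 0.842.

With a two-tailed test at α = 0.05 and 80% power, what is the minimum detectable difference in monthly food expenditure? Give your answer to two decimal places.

δ = (z_{α/2} + z_β) · √((σ₁²+σ₂²)/n)
  = (1.960 + 0.842) · √(14792/1130)
  = 2.802 · √13.0903
  = 2.802 · 3.6180
  = 10.1378

Minimum detectable difference ≈ 10.14 USD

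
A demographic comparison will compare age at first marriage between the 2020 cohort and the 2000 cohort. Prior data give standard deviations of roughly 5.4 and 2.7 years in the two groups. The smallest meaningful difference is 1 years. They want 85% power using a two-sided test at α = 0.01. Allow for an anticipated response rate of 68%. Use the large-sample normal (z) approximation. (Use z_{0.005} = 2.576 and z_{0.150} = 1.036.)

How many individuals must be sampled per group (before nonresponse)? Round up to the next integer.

n = 700 per group

n = (z_{α/2} + z_β)² · (σ₁² + σ₂²) / δ²
  = (2.576 + 1.036)² · (5.4² + 2.7² = 36.45) / 1²
  = 13.0465 · 36.45 / 1
  = 475.55
Adjust for 68% response: 475.55 / 0.68 = 699.33.
Round up → n = 700 per group.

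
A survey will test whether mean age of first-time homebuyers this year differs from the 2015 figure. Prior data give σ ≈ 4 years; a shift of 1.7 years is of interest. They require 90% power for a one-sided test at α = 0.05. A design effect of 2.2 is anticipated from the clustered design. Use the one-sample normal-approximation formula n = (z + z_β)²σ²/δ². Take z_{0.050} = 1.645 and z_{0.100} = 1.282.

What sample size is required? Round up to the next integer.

n = (z_α + z_β)² · σ² / δ²
  = (1.645 + 1.282)² · 4² / 1.7²
  = 8.5673 · 16 / 2.89
  = 47.43
Design effect: 2.2 × 47.43 = 104.35.
Round up → n = 105.

n = 105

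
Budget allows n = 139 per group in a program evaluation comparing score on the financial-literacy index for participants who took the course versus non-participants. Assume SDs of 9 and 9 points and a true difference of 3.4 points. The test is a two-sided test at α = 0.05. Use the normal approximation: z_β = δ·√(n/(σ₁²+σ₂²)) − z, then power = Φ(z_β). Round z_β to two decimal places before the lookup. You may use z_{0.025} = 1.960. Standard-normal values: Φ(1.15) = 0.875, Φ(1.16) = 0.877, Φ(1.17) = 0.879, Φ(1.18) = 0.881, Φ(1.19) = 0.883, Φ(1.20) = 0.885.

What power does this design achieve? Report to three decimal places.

Power ≈ 0.883

z_β = δ·√(n/(σ₁²+σ₂²)) − z_{α/2}
    = 3.4 · √(139/162) − 1.960
    = 3.4 · 0.92630 − 1.960
    = 3.1494 − 1.960 = 1.1894 → 1.19
Power = Φ(1.19) = 0.883.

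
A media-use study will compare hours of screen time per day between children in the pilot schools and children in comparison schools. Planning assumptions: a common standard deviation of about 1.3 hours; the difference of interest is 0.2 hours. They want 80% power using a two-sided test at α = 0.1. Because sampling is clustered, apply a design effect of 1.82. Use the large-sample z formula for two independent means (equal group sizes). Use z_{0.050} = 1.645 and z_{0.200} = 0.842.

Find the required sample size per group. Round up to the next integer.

n = 952 per group

n = (z_{α/2} + z_β)² · (σ₁² + σ₂²) / δ²
  = (1.645 + 0.842)² · (2·1.3² = 3.38) / 0.2²
  = 6.1852 · 3.38 / 0.04
  = 522.65
Design effect: 1.82 × 522.65 = 951.22.
Round up → n = 952 per group.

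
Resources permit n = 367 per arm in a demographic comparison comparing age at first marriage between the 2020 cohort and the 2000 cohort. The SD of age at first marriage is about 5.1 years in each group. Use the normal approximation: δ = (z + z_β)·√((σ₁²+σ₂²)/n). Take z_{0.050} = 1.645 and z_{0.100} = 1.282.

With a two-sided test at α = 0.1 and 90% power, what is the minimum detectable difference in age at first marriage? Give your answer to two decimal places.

Minimum detectable difference ≈ 1.10 years

δ = (z_{α/2} + z_β) · √((σ₁²+σ₂²)/n)
  = (1.645 + 1.282) · √(52.02/367)
  = 2.927 · √0.14174
  = 2.927 · 0.3765
  = 1.1020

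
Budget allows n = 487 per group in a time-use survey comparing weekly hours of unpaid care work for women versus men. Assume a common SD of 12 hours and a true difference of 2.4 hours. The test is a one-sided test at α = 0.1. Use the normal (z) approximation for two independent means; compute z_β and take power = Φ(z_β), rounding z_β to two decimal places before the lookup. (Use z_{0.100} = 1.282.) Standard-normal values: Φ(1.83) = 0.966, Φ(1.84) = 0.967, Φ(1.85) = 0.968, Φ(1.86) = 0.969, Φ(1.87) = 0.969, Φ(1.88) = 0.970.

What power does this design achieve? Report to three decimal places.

Power ≈ 0.967

z_β = δ·√(n/(σ₁²+σ₂²)) − z_α
    = 2.4 · √(487/288) − 1.282
    = 2.4 · 1.30037 − 1.282
    = 3.1209 − 1.282 = 1.8389 → 1.84
Power = Φ(1.84) = 0.967.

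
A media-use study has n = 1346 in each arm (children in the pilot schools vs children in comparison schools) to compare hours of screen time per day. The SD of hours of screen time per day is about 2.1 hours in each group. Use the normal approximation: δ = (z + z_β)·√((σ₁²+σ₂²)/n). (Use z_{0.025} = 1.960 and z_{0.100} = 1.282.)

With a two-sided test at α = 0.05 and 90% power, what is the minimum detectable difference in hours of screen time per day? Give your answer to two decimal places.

δ = (z_{α/2} + z_β) · √((σ₁²+σ₂²)/n)
  = (1.960 + 1.282) · √(8.82/1346)
  = 3.242 · √0.00655
  = 3.242 · 0.0809
  = 0.2624

Minimum detectable difference ≈ 0.26 hours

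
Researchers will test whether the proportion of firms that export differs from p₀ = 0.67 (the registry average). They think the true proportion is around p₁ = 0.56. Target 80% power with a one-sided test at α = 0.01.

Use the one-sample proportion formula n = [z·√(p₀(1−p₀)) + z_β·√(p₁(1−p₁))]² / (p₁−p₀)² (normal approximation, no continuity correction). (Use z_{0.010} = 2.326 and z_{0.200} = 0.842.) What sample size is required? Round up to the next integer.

n = 189

n = [z_α·√(p₀q₀) + z_β·√(p₁q₁)]² / (p₁ − p₀)²
  = [2.326·√(0.67·0.33) + 0.842·√(0.56·0.44)]² / (-0.11)²
  = [2.326·0.4702 + 0.842·0.4964]² / 0.0121
  = [1.5117]² / 0.0121
  = 188.86
Round up → n = 189.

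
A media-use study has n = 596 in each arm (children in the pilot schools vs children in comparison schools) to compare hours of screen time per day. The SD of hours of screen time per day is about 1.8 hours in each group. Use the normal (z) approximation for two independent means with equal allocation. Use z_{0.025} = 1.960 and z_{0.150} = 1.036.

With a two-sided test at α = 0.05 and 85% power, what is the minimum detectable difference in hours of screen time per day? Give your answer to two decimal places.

Minimum detectable difference ≈ 0.31 hours

δ = (z_{α/2} + z_β) · √((σ₁²+σ₂²)/n)
  = (1.960 + 1.036) · √(6.48/596)
  = 2.996 · √0.01087
  = 2.996 · 0.1043
  = 0.3124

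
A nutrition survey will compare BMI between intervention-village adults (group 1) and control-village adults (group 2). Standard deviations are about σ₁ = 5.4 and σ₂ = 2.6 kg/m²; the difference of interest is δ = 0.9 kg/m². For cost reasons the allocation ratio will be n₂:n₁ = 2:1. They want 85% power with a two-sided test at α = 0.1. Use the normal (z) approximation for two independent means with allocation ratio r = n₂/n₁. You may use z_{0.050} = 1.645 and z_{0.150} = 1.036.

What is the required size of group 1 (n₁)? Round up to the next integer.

n₁ = 289

n₁ = (z_{α/2} + z_β)² · (σ₁² + σ₂²/r) / δ²
   = (1.645 + 1.036)² · (5.4² + 2.6²/2) / 0.9²
   = 7.1878 · (29.16 + 3.38) / 0.81
   = 7.1878 · 32.54 / 0.81
   = 288.75
Round up → n₁ = 289; n₂ = r·n₁ = 2 × 289 = 578.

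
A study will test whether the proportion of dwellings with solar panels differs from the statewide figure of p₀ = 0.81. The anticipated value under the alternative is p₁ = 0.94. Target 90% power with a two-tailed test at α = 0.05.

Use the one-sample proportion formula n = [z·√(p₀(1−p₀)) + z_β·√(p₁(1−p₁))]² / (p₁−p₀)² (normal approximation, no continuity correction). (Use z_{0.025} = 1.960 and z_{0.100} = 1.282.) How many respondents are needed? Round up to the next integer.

n = [z_{α/2}·√(p₀q₀) + z_β·√(p₁q₁)]² / (p₁ − p₀)²
  = [1.960·√(0.81·0.19) + 1.282·√(0.94·0.06)]² / (0.13)²
  = [1.960·0.3923 + 1.282·0.2375]² / 0.0169
  = [1.0734]² / 0.0169
  = 68.17
Round up → n = 69.

n = 69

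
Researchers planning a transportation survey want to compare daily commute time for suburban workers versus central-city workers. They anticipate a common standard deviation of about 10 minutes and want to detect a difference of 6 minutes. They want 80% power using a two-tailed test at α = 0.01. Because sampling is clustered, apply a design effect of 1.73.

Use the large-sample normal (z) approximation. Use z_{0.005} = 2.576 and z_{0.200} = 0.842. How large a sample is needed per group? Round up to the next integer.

n = (z_{α/2} + z_β)² · (σ₁² + σ₂²) / δ²
  = (2.576 + 0.842)² · (2·10² = 200) / 6²
  = 11.6827 · 200 / 36
  = 64.90
Design effect: 1.73 × 64.90 = 112.28.
Round up → n = 113 per group.

n = 113 per group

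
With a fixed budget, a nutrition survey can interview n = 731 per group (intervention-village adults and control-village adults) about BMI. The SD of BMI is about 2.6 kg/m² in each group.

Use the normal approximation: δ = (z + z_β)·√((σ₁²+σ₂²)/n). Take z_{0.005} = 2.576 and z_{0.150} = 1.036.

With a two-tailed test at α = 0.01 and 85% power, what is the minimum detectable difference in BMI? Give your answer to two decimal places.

Minimum detectable difference ≈ 0.49 kg/m²

δ = (z_{α/2} + z_β) · √((σ₁²+σ₂²)/n)
  = (2.576 + 1.036) · √(13.52/731)
  = 3.612 · √0.0185
  = 3.612 · 0.1360
  = 0.4912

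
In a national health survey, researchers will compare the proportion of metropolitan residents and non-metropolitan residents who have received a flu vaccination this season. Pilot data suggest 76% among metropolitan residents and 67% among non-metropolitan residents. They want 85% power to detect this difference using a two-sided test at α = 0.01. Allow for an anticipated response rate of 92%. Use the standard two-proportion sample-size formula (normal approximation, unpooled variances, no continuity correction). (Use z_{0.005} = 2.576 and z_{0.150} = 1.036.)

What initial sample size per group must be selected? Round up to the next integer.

n = (z_{α/2} + z_β)² · [p₁(1−p₁) + p₂(1−p₂)] / (p₁ − p₂)²
  = (2.576 + 1.036)² · (0.76·0.24 + 0.67·0.33) / (0.09)²
  = (3.612)² · (0.1824 + 0.2211) / 0.0081
  = 13.0465 · 0.4035 / 0.0081
  = 649.91
Adjust for 92% response: 649.91 / 0.92 = 706.43.
Round up → n = 707 per group.

n = 707 per group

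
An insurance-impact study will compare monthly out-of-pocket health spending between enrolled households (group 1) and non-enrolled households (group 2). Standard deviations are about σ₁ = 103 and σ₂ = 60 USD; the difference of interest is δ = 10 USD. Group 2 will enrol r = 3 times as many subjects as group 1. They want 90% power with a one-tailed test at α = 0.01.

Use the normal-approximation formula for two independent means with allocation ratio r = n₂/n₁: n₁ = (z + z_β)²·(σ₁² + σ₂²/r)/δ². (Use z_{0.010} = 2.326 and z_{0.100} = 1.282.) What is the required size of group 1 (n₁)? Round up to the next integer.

n₁ = (z_α + z_β)² · (σ₁² + σ₂²/r) / δ²
   = (2.326 + 1.282)² · (103² + 60²/3) / 10²
   = 13.0177 · (10609 + 1200) / 100
   = 13.0177 · 11809 / 100
   = 1537.26
Round up → n₁ = 1538; n₂ = r·n₁ = 3 × 1538 = 4614.

n₁ = 1538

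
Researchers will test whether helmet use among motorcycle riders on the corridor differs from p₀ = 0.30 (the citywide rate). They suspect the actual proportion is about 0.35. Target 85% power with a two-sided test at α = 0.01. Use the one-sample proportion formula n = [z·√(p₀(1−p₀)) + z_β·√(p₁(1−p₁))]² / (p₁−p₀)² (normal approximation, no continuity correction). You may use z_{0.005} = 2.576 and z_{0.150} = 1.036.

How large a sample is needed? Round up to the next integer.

n = [z_{α/2}·√(p₀q₀) + z_β·√(p₁q₁)]² / (p₁ − p₀)²
  = [2.576·√(0.30·0.70) + 1.036·√(0.35·0.65)]² / (0.05)²
  = [2.576·0.4583 + 1.036·0.4770]² / 0.0025
  = [1.6746]² / 0.0025
  = 1121.73
Round up → n = 1122.

n = 1122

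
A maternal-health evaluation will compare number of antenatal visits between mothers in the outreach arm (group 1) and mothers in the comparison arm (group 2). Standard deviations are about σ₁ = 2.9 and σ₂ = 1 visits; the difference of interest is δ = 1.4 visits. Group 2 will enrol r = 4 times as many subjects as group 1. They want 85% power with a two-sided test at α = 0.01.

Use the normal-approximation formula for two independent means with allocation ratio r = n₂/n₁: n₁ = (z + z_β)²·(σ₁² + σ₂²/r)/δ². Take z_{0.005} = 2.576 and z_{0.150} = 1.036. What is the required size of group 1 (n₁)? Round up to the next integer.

n₁ = (z_{α/2} + z_β)² · (σ₁² + σ₂²/r) / δ²
   = (2.576 + 1.036)² · (2.9² + 1²/4) / 1.4²
   = 13.0465 · (8.41 + 0.25) / 1.96
   = 13.0465 · 8.66 / 1.96
   = 57.64
Round up → n₁ = 58; n₂ = r·n₁ = 4 × 58 = 232.

n₁ = 58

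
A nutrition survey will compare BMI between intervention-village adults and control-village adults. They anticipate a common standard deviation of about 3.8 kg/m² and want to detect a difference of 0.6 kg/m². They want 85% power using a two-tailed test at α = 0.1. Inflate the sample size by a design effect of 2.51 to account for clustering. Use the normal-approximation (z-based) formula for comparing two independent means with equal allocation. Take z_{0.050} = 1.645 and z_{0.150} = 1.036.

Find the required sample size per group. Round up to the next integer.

n = 1448 per group

n = (z_{α/2} + z_β)² · (σ₁² + σ₂²) / δ²
  = (1.645 + 1.036)² · (2·3.8² = 28.88) / 0.6²
  = 7.1878 · 28.88 / 0.36
  = 576.62
Design effect: 2.51 × 576.62 = 1447.31.
Round up → n = 1448 per group.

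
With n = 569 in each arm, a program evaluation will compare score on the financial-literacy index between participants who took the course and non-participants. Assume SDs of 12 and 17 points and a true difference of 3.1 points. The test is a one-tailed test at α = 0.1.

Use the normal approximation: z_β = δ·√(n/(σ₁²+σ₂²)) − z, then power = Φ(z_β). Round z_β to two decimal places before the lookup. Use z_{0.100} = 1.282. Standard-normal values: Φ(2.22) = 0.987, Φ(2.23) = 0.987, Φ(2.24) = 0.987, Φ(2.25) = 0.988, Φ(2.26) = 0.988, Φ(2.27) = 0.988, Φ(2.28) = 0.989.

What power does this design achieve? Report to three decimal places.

Power ≈ 0.988

z_β = δ·√(n/(σ₁²+σ₂²)) − z_α
    = 3.1 · √(569/433) − 1.282
    = 3.1 · 1.14634 − 1.282
    = 3.5536 − 1.282 = 2.2716 → 2.27
Power = Φ(2.27) = 0.988.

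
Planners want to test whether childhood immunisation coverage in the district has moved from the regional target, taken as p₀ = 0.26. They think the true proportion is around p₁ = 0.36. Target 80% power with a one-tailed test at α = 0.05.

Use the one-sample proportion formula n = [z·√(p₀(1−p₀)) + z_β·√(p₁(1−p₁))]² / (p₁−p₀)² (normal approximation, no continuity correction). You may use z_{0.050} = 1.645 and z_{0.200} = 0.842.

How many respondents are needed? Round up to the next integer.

n = [z_α·√(p₀q₀) + z_β·√(p₁q₁)]² / (p₁ − p₀)²
  = [1.645·√(0.26·0.74) + 0.842·√(0.36·0.64)]² / (0.10)²
  = [1.645·0.4386 + 0.842·0.4800]² / 0.0100
  = [1.1257]² / 0.0100
  = 126.72
Round up → n = 127.

n = 127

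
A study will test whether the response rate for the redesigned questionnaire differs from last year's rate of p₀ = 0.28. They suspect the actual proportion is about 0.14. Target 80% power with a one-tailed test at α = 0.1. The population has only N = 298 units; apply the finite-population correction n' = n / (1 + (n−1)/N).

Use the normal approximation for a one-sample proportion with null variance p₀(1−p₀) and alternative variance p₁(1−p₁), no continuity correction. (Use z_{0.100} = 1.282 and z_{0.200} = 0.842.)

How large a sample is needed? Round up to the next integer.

n = 35

n = [z_α·√(p₀q₀) + z_β·√(p₁q₁)]² / (p₁ − p₀)²
  = [1.282·√(0.28·0.72) + 0.842·√(0.14·0.86)]² / (-0.14)²
  = [1.282·0.4490 + 0.842·0.3470]² / 0.0196
  = [0.8678]² / 0.0196
  = 38.42
Finite-population correction (N = 298): 38.42 / (1 + (38.42 − 1)/298) = 34.13.
Round up → n = 35.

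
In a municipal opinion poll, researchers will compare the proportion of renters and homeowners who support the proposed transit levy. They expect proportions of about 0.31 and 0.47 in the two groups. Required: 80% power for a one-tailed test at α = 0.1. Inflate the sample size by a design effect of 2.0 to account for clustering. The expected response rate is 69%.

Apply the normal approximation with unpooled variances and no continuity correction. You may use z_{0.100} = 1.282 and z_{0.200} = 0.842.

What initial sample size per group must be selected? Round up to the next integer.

n = (z_α + z_β)² · [p₁(1−p₁) + p₂(1−p₂)] / (p₁ − p₂)²
  = (1.282 + 0.842)² · (0.31·0.69 + 0.47·0.53) / (-0.16)²
  = (2.124)² · (0.2139 + 0.2491) / 0.0256
  = 4.5114 · 0.4630 / 0.0256
  = 81.59
Design effect: 2.0 × 81.59 = 163.18.
Adjust for 69% response: 163.18 / 0.69 = 236.50.
Round up → n = 237 per group.

n = 237 per group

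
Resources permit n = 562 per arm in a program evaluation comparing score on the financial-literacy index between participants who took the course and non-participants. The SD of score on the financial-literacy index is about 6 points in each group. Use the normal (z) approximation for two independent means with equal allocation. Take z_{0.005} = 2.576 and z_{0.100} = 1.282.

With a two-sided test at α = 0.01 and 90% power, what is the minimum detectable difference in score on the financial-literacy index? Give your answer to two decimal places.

δ = (z_{α/2} + z_β) · √((σ₁²+σ₂²)/n)
  = (2.576 + 1.282) · √(72/562)
  = 3.858 · √0.12811
  = 3.858 · 0.3579
  = 1.3809

Minimum detectable difference ≈ 1.38 points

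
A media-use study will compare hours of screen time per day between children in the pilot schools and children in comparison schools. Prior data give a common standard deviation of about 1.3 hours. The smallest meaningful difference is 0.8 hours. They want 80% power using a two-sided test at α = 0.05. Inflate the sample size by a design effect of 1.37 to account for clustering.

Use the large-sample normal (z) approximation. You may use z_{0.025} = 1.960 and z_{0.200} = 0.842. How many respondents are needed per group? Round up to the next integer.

n = (z_{α/2} + z_β)² · (σ₁² + σ₂²) / δ²
  = (1.960 + 0.842)² · (2·1.3² = 3.38) / 0.8²
  = 7.8512 · 3.38 / 0.64
  = 41.46
Design effect: 1.37 × 41.46 = 56.81.
Round up → n = 57 per group.

n = 57 per group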